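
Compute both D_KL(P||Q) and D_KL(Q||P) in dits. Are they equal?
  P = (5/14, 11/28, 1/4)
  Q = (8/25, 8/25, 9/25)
D_KL(P||Q) = 0.0124, D_KL(Q||P) = 0.0132

KL divergence is not symmetric: D_KL(P||Q) ≠ D_KL(Q||P) in general.

D_KL(P||Q) = 0.0124 dits
D_KL(Q||P) = 0.0132 dits

No, they are not equal!

This asymmetry is why KL divergence is not a true distance metric.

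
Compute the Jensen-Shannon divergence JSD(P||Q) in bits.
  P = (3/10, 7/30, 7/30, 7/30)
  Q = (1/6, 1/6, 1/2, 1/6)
0.0578 bits

Jensen-Shannon divergence is:
JSD(P||Q) = 0.5 × D_KL(P||M) + 0.5 × D_KL(Q||M)
where M = 0.5 × (P + Q) is the mixture distribution.

M = 0.5 × (3/10, 7/30, 7/30, 7/30) + 0.5 × (1/6, 1/6, 1/2, 1/6) = (7/30, 1/5, 11/30, 1/5)

D_KL(P||M) = 0.0604 bits
D_KL(Q||M) = 0.0551 bits

JSD(P||Q) = 0.5 × 0.0604 + 0.5 × 0.0551 = 0.0578 bits

Unlike KL divergence, JSD is symmetric and bounded: 0 ≤ JSD ≤ log(2).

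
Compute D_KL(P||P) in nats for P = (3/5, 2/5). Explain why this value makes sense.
0.0000 nats

KL divergence satisfies the Gibbs inequality: D_KL(P||Q) ≥ 0 for all distributions P, Q.

D_KL(P||Q) = Σ p(x) log(p(x)/q(x))
Each term is p(x) × log_e(p(x)/p(x)) = p(x) × log_e(1) = 0, so the sum is 0.
D_KL(P||Q) = 0.0000 nats

When P = Q, the KL divergence is exactly 0, as there is no 'divergence' between identical distributions.

This non-negativity is a fundamental property: relative entropy cannot be negative because it measures how different Q is from P.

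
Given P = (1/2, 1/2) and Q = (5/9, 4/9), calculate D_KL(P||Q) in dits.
0.0027 dits

KL divergence: D_KL(P||Q) = Σ p(x) log(p(x)/q(x))

Computing term by term:
  x=0: 1/2 × log_10[(1/2)/(5/9)] = 1/2 × -0.0458 = -0.0229
  x=1: 1/2 × log_10[(1/2)/(4/9)] = 1/2 × 0.0512 = 0.0256

D_KL(P||Q) = 0.0027 dits

Note: KL divergence is always non-negative and equals 0 iff P = Q.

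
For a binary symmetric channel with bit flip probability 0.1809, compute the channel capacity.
0.3180 bits

For a binary symmetric channel (BSC) with error probability p:
Capacity C = 1 - H(p) bits per symbol

where H(p) = -p log₂(p) - (1-p) log₂(1-p) is the binary entropy function.

H(0.1809) = 0.6820 bits
C = 1 - 0.6820 = 0.3180 bits per symbol

This means we can reliably transmit up to 0.3180 bits of information per channel use.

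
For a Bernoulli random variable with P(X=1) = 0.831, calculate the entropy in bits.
0.6554 bits

The binary entropy function is:
H(p) = -p log(p) - (1-p) log(1-p)

H(0.831) = -0.831 × log_2(0.831) - 0.169 × log_2(0.169)
H(0.831) = 0.6554 bits

Note: Binary entropy is maximized at p=0.5 (H=1 bit) and minimized at p=0 or p=1 (H=0).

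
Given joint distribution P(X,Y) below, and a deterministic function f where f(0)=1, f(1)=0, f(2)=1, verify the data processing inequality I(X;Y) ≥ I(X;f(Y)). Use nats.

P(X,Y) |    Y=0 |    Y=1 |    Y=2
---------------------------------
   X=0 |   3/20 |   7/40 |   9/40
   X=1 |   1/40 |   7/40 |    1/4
I(X;Y) = 0.0452, I(X;f(Y)) = 0.0027, inequality holds: 0.0452 ≥ 0.0027

Data Processing Inequality: For any Markov chain X → Y → Z, we have I(X;Y) ≥ I(X;Z).

Here Z = f(Y) is a deterministic function of Y, forming X → Y → Z.

Original I(X;Y) = 0.0452 nats

After applying f:
P(X,Z) where Z=f(Y):
- P(X,Z=0) = P(X,Y=1)
- P(X,Z=1) = P(X,Y=0) + P(X,Y=2)

I(X;Z) = I(X;f(Y)) = 0.0027 nats

Verification: 0.0452 ≥ 0.0027 ✓

Information cannot be created by processing; the function f can only lose information about X.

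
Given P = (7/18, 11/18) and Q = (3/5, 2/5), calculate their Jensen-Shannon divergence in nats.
0.0225 nats

Jensen-Shannon divergence is:
JSD(P||Q) = 0.5 × D_KL(P||M) + 0.5 × D_KL(Q||M)
where M = 0.5 × (P + Q) is the mixture distribution.

M = 0.5 × (7/18, 11/18) + 0.5 × (3/5, 2/5) = (0.494444, 0.505556)

D_KL(P||M) = 0.0225 nats
D_KL(Q||M) = 0.0224 nats

JSD(P||Q) = 0.5 × 0.0225 + 0.5 × 0.0224 = 0.0225 nats

Unlike KL divergence, JSD is symmetric and bounded: 0 ≤ JSD ≤ log(2).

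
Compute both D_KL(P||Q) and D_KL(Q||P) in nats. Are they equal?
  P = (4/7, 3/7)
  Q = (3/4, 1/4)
D_KL(P||Q) = 0.0756, D_KL(Q||P) = 0.0692

KL divergence is not symmetric: D_KL(P||Q) ≠ D_KL(Q||P) in general.

D_KL(P||Q) = 0.0756 nats
D_KL(Q||P) = 0.0692 nats

No, they are not equal!

This asymmetry is why KL divergence is not a true distance metric.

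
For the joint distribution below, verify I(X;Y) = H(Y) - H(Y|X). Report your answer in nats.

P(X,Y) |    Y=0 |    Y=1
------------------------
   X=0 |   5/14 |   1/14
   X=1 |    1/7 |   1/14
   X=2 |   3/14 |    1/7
I(X;Y) = 0.0284 nats

Mutual information has multiple equivalent forms:
- I(X;Y) = H(X) - H(X|Y)
- I(X;Y) = H(Y) - H(Y|X)
- I(X;Y) = H(X) + H(Y) - H(X,Y)

Computing all quantities:
H(X) = 1.0609, H(Y) = 0.5983, H(X,Y) = 1.6308
H(X|Y) = 1.0325, H(Y|X) = 0.5699

Verification:
H(X) - H(X|Y) = 1.0609 - 1.0325 = 0.0284
H(Y) - H(Y|X) = 0.5983 - 0.5699 = 0.0284
H(X) + H(Y) - H(X,Y) = 1.0609 + 0.5983 - 1.6308 = 0.0284

All forms give I(X;Y) = 0.0284 nats. ✓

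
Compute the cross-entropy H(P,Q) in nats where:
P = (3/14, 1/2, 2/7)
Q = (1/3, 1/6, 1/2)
1.3293 nats

Cross-entropy: H(P,Q) = -Σ p(x) log q(x)

Alternatively: H(P,Q) = H(P) + D_KL(P||Q)
H(P) = 1.0346 nats
D_KL(P||Q) = 0.2947 nats

H(P,Q) = 1.0346 + 0.2947 = 1.3293 nats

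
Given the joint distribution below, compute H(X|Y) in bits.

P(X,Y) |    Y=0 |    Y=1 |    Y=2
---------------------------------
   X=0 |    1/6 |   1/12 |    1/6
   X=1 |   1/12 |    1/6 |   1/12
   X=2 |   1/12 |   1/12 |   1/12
1.5000 bits

Using the chain rule: H(X|Y) = H(X,Y) - H(Y)

First, compute H(X,Y) = 3.0850 bits

Marginal P(Y) = (1/3, 1/3, 1/3)
H(Y) = 1.5850 bits

H(X|Y) = H(X,Y) - H(Y) = 3.0850 - 1.5850 = 1.5000 bits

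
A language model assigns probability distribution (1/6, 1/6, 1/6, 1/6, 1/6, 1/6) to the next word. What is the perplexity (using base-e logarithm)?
6.0000

Perplexity is e^H (or exp(H) for natural log).

First, H = -Σ p log p = 1.7918 nats
Perplexity = e^1.7918 = 6.0000

Interpretation: The model's uncertainty is equivalent to choosing uniformly among 6.0 options.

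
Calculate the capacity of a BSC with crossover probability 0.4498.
0.0073 bits

For a binary symmetric channel (BSC) with error probability p:
Capacity C = 1 - H(p) bits per symbol

where H(p) = -p log₂(p) - (1-p) log₂(1-p) is the binary entropy function.

H(0.4498) = 0.9927 bits
C = 1 - 0.9927 = 0.0073 bits per symbol

This means we can reliably transmit up to 0.0073 bits of information per channel use.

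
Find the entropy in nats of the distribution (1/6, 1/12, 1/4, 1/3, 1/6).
1.5171 nats

Shannon entropy is H(X) = -Σ p(x) log p(x).

For P = (1/6, 1/12, 1/4, 1/3, 1/6):
H = -1/6 × log_e(1/6) -1/12 × log_e(1/12) -1/4 × log_e(1/4) -1/3 × log_e(1/3) -1/6 × log_e(1/6)
H = 1.5171 nats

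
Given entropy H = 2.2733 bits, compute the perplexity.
4.8343

Perplexity is 2^H (or exp(H) for natural log).

H = 2.2733 bits
Perplexity = 2^2.2733 = 4.8343

Interpretation: The model's uncertainty is equivalent to choosing uniformly among 4.8 options.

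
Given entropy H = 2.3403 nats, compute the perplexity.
10.3844

Perplexity is e^H (or exp(H) for natural log).

H = 2.3403 nats
Perplexity = e^2.3403 = 10.3844

Interpretation: The model's uncertainty is equivalent to choosing uniformly among 10.4 options.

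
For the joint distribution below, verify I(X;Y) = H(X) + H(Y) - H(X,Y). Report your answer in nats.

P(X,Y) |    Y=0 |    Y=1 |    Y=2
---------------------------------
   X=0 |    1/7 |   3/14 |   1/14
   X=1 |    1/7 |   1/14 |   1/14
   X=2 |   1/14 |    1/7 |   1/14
I(X;Y) = 0.0334 nats

Mutual information has multiple equivalent forms:
- I(X;Y) = H(X) - H(X|Y)
- I(X;Y) = H(Y) - H(Y|X)
- I(X;Y) = H(X) + H(Y) - H(X,Y)

Computing all quantities:
H(X) = 1.0790, H(Y) = 1.0609, H(X,Y) = 2.1066
H(X|Y) = 1.0456, H(Y|X) = 1.0276

Verification:
H(X) - H(X|Y) = 1.0790 - 1.0456 = 0.0334
H(Y) - H(Y|X) = 1.0609 - 1.0276 = 0.0334
H(X) + H(Y) - H(X,Y) = 1.0790 + 1.0609 - 2.1066 = 0.0334

All forms give I(X;Y) = 0.0334 nats. ✓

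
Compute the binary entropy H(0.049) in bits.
0.2821 bits

The binary entropy function is:
H(p) = -p log(p) - (1-p) log(1-p)

H(0.049) = -0.049 × log_2(0.049) - 0.951 × log_2(0.951)
H(0.049) = 0.2821 bits

Note: Binary entropy is maximized at p=0.5 (H=1 bit) and minimized at p=0 or p=1 (H=0).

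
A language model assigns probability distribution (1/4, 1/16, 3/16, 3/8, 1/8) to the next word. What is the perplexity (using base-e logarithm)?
4.3123

Perplexity is e^H (or exp(H) for natural log).

First, H = -Σ p log p = 1.4615 nats
Perplexity = e^1.4615 = 4.3123

Interpretation: The model's uncertainty is equivalent to choosing uniformly among 4.3 options.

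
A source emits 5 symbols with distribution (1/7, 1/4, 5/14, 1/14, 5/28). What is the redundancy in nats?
0.1210 nats

Redundancy measures how far a source is from maximum entropy:
R = H_max - H(X)

Maximum entropy for 5 symbols: H_max = log_e(5) = 1.6094 nats
Actual entropy: H(X) = 1.4884 nats
Redundancy: R = 1.6094 - 1.4884 = 0.1210 nats

This redundancy represents potential for compression: the source could be compressed by 0.1210 nats per symbol.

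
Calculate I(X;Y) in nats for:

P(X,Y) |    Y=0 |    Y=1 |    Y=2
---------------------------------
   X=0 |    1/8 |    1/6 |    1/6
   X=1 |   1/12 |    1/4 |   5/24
0.0114 nats

Mutual information: I(X;Y) = H(X) + H(Y) - H(X,Y)

Marginals:
P(X) = (11/24, 13/24), H(X) = 0.6897 nats
P(Y) = (5/24, 5/12, 3/8), H(Y) = 1.0594 nats

Joint entropy: H(X,Y) = 1.7376 nats

I(X;Y) = 0.6897 + 1.0594 - 1.7376 = 0.0114 nats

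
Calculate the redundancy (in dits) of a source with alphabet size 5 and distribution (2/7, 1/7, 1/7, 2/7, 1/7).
0.0259 dits

Redundancy measures how far a source is from maximum entropy:
R = H_max - H(X)

Maximum entropy for 5 symbols: H_max = log_10(5) = 0.6990 dits
Actual entropy: H(X) = 0.6731 dits
Redundancy: R = 0.6990 - 0.6731 = 0.0259 dits

This redundancy represents potential for compression: the source could be compressed by 0.0259 dits per symbol.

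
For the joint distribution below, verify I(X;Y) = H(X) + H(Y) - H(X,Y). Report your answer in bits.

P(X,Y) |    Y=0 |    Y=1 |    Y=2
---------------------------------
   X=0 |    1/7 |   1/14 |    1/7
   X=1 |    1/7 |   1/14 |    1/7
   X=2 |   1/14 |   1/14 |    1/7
I(X;Y) = 0.0150 bits

Mutual information has multiple equivalent forms:
- I(X;Y) = H(X) - H(X|Y)
- I(X;Y) = H(Y) - H(Y|X)
- I(X;Y) = H(X) + H(Y) - H(X,Y)

Computing all quantities:
H(X) = 1.5774, H(Y) = 1.5306, H(X,Y) = 3.0931
H(X|Y) = 1.5625, H(Y|X) = 1.5157

Verification:
H(X) - H(X|Y) = 1.5774 - 1.5625 = 0.0150
H(Y) - H(Y|X) = 1.5306 - 1.5157 = 0.0150
H(X) + H(Y) - H(X,Y) = 1.5774 + 1.5306 - 3.0931 = 0.0150

All forms give I(X;Y) = 0.0150 bits. ✓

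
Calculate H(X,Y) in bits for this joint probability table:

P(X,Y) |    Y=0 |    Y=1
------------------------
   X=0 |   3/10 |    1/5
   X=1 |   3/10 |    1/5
1.9710 bits

Joint entropy is H(X,Y) = -Σ_{x,y} p(x,y) log p(x,y).

Summing over all non-zero entries:
H(X,Y) = -[3/10·log_2(3/10) + 1/5·log_2(1/5) + 3/10·log_2(3/10) + 1/5·log_2(1/5)]
H(X,Y) = 1.9710 bits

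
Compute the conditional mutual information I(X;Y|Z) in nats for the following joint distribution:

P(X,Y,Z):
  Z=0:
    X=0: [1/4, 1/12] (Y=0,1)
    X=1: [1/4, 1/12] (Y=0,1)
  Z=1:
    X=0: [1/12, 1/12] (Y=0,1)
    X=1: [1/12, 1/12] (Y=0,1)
0.0000 nats

Conditional mutual information: I(X;Y|Z) = H(X|Z) + H(Y|Z) - H(X,Y|Z)

H(Z) = 0.6365
H(X,Z) = 1.3297 → H(X|Z) = 0.6931
H(Y,Z) = 1.2425 → H(Y|Z) = 0.6059
H(X,Y,Z) = 1.9356 → H(X,Y|Z) = 1.2991

I(X;Y|Z) = 0.6931 + 0.6059 - 1.2991 = 0.0000 nats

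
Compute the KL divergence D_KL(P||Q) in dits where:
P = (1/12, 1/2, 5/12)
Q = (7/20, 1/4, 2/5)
0.1060 dits

KL divergence: D_KL(P||Q) = Σ p(x) log(p(x)/q(x))

Computing term by term:
  x=0: 1/12 × log_10[(1/12)/(7/20)] = 1/12 × -0.6232 = -0.0519
  x=1: 1/2 × log_10[(1/2)/(1/4)] = 1/2 × 0.3010 = 0.1505
  x=2: 5/12 × log_10[(5/12)/(2/5)] = 5/12 × 0.0177 = 0.0074

D_KL(P||Q) = 0.1060 dits

Note: KL divergence is always non-negative and equals 0 iff P = Q.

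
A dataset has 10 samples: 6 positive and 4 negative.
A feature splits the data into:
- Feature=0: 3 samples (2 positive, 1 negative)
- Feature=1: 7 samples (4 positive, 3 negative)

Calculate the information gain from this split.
0.0058 bits

Information Gain = H(Y) - H(Y|Feature)

Before split:
P(positive) = 6/10 = 0.6000
H(Y) = 0.9710 bits

After split:
Feature=0: H = 0.9183 bits (weight = 3/10)
Feature=1: H = 0.9852 bits (weight = 7/10)
H(Y|Feature) = (3/10)×0.9183 + (7/10)×0.9852 = 0.9651 bits

Information Gain = 0.9710 - 0.9651 = 0.0058 bits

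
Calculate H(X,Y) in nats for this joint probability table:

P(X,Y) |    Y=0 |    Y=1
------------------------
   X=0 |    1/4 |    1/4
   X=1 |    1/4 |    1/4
1.3863 nats

Joint entropy is H(X,Y) = -Σ_{x,y} p(x,y) log p(x,y).

Summing over all non-zero entries:
H(X,Y) = -[1/4·log_e(1/4) + 1/4·log_e(1/4) + 1/4·log_e(1/4) + 1/4·log_e(1/4)]
H(X,Y) = 1.3863 nats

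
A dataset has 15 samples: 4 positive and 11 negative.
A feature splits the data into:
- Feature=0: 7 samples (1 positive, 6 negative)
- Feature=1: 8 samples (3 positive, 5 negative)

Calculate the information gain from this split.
0.0515 bits

Information Gain = H(Y) - H(Y|Feature)

Before split:
P(positive) = 4/15 = 0.2667
H(Y) = 0.8366 bits

After split:
Feature=0: H = 0.5917 bits (weight = 7/15)
Feature=1: H = 0.9544 bits (weight = 8/15)
H(Y|Feature) = (7/15)×0.5917 + (8/15)×0.9544 = 0.7851 bits

Information Gain = 0.8366 - 0.7851 = 0.0515 bits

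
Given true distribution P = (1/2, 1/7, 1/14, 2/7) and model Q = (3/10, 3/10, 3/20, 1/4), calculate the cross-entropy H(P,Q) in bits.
1.8835 bits

Cross-entropy: H(P,Q) = -Σ p(x) log q(x)

Alternatively: H(P,Q) = H(P) + D_KL(P||Q)
H(P) = 1.6894 bits
D_KL(P||Q) = 0.1942 bits

H(P,Q) = 1.6894 + 0.1942 = 1.8835 bits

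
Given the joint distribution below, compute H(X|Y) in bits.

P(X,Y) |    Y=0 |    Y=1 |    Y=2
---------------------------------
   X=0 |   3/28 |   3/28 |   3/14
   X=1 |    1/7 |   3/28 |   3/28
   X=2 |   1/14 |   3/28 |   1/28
1.4641 bits

Using the chain rule: H(X|Y) = H(X,Y) - H(Y)

First, compute H(X,Y) = 3.0472 bits

Marginal P(Y) = (9/28, 9/28, 5/14)
H(Y) = 1.5831 bits

H(X|Y) = H(X,Y) - H(Y) = 3.0472 - 1.5831 = 1.4641 bits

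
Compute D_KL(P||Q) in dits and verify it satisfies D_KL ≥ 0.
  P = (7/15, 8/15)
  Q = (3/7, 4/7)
0.0013 dits

KL divergence satisfies the Gibbs inequality: D_KL(P||Q) ≥ 0 for all distributions P, Q.

D_KL(P||Q) = Σ p(x) log(p(x)/q(x))
Term by term:
  x=0: 7/15 × log_10[(7/15)/(3/7)] = 0.0173
  x=1: 8/15 × log_10[(8/15)/(4/7)] = -0.0160
D_KL(P||Q) = 0.0013 dits

D_KL(P||Q) = 0.0013 ≥ 0 ✓

This non-negativity is a fundamental property: relative entropy cannot be negative because it measures how different Q is from P.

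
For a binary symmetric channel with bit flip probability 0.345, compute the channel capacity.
0.0705 bits

For a binary symmetric channel (BSC) with error probability p:
Capacity C = 1 - H(p) bits per symbol

where H(p) = -p log₂(p) - (1-p) log₂(1-p) is the binary entropy function.

H(0.345) = 0.9295 bits
C = 1 - 0.9295 = 0.0705 bits per symbol

This means we can reliably transmit up to 0.0705 bits of information per channel use.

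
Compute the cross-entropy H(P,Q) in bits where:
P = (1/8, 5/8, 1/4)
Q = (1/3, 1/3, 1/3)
1.5850 bits

Cross-entropy: H(P,Q) = -Σ p(x) log q(x)

Alternatively: H(P,Q) = H(P) + D_KL(P||Q)
H(P) = 1.2988 bits
D_KL(P||Q) = 0.2862 bits

H(P,Q) = 1.2988 + 0.2862 = 1.5850 bits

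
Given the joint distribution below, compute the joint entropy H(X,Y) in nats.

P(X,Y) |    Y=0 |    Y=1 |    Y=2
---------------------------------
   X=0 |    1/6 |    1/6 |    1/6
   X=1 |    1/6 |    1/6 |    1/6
1.7918 nats

Joint entropy is H(X,Y) = -Σ_{x,y} p(x,y) log p(x,y).

Summing over all non-zero entries:
H(X,Y) = -[1/6·log_e(1/6) + 1/6·log_e(1/6) + 1/6·log_e(1/6) + 1/6·log_e(1/6) + 1/6·log_e(1/6) + 1/6·log_e(1/6)]
H(X,Y) = 1.7918 nats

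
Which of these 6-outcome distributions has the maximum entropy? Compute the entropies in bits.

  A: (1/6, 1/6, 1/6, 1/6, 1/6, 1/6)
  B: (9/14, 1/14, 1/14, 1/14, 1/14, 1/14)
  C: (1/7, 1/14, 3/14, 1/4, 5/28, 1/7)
A

For a discrete distribution over n outcomes, entropy is maximized by the uniform distribution.

Computing entropies:
H(A) = 2.5850 bits
H(B) = 1.7695 bits
H(C) = 2.4941 bits

The uniform distribution (where all probabilities equal 1/6) achieves the maximum entropy of log_2(6) = 2.5850 bits.

Distribution A has the highest entropy.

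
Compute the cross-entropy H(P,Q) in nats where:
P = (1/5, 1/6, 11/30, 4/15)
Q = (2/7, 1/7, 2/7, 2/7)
1.3683 nats

Cross-entropy: H(P,Q) = -Σ p(x) log q(x)

Alternatively: H(P,Q) = H(P) + D_KL(P||Q)
H(P) = 1.3409 nats
D_KL(P||Q) = 0.0274 nats

H(P,Q) = 1.3409 + 0.0274 = 1.3683 nats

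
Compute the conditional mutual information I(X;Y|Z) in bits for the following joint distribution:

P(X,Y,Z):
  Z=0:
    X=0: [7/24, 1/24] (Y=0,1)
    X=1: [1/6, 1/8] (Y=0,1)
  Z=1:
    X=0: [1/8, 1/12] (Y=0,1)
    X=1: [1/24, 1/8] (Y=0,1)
0.0885 bits

Conditional mutual information: I(X;Y|Z) = H(X|Z) + H(Y|Z) - H(X,Y|Z)

H(Z) = 0.9544
H(X,Z) = 1.9491 → H(X|Z) = 0.9946
H(Y,Z) = 1.8490 → H(Y|Z) = 0.8946
H(X,Y,Z) = 2.7551 → H(X,Y|Z) = 1.8007

I(X;Y|Z) = 0.9946 + 0.8946 - 1.8007 = 0.0885 bits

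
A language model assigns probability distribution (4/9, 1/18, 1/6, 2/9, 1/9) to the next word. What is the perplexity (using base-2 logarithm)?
4.0471

Perplexity is 2^H (or exp(H) for natural log).

First, H = -Σ p log p = 2.0169 bits
Perplexity = 2^2.0169 = 4.0471

Interpretation: The model's uncertainty is equivalent to choosing uniformly among 4.0 options.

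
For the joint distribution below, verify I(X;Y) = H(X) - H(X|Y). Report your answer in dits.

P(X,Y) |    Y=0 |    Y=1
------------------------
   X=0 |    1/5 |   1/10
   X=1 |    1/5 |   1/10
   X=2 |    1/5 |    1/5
I(X;Y) = 0.0060 dits

Mutual information has multiple equivalent forms:
- I(X;Y) = H(X) - H(X|Y)
- I(X;Y) = H(Y) - H(Y|X)
- I(X;Y) = H(X) + H(Y) - H(X,Y)

Computing all quantities:
H(X) = 0.4729, H(Y) = 0.2923, H(X,Y) = 0.7592
H(X|Y) = 0.4669, H(Y|X) = 0.2863

Verification:
H(X) - H(X|Y) = 0.4729 - 0.4669 = 0.0060
H(Y) - H(Y|X) = 0.2923 - 0.2863 = 0.0060
H(X) + H(Y) - H(X,Y) = 0.4729 + 0.2923 - 0.7592 = 0.0060

All forms give I(X;Y) = 0.0060 dits. ✓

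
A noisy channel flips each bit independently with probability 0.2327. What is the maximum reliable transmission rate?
0.2173 bits

For a binary symmetric channel (BSC) with error probability p:
Capacity C = 1 - H(p) bits per symbol

where H(p) = -p log₂(p) - (1-p) log₂(1-p) is the binary entropy function.

H(0.2327) = 0.7827 bits
C = 1 - 0.7827 = 0.2173 bits per symbol

This means we can reliably transmit up to 0.2173 bits of information per channel use.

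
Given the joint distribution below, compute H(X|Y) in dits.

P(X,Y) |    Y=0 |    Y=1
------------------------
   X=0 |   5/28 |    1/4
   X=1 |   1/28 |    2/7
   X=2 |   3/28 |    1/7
0.4432 dits

Using the chain rule: H(X|Y) = H(X,Y) - H(Y)

First, compute H(X,Y) = 0.7159 dits

Marginal P(Y) = (9/28, 19/28)
H(Y) = 0.2727 dits

H(X|Y) = H(X,Y) - H(Y) = 0.7159 - 0.2727 = 0.4432 dits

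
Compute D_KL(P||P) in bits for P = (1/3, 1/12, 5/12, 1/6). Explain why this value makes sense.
0.0000 bits

KL divergence satisfies the Gibbs inequality: D_KL(P||Q) ≥ 0 for all distributions P, Q.

D_KL(P||Q) = Σ p(x) log(p(x)/q(x))
Each term is p(x) × log_2(p(x)/p(x)) = p(x) × log_2(1) = 0, so the sum is 0.
D_KL(P||Q) = 0.0000 bits

When P = Q, the KL divergence is exactly 0, as there is no 'divergence' between identical distributions.

This non-negativity is a fundamental property: relative entropy cannot be negative because it measures how different Q is from P.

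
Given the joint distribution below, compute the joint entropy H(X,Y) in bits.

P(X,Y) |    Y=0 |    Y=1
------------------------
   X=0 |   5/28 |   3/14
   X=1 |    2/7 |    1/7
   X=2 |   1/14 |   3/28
2.4547 bits

Joint entropy is H(X,Y) = -Σ_{x,y} p(x,y) log p(x,y).

Summing over all non-zero entries:
H(X,Y) = -[5/28·log_2(5/28) + 3/14·log_2(3/14) + 2/7·log_2(2/7) + 1/7·log_2(1/7) + 1/14·log_2(1/14) + 3/28·log_2(3/28)]
H(X,Y) = 2.4547 bits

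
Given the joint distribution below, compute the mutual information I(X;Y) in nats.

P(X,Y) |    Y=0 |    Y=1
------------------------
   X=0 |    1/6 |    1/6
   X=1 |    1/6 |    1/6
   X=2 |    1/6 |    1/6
0.0000 nats

Mutual information: I(X;Y) = H(X) + H(Y) - H(X,Y)

Marginals:
P(X) = (1/3, 1/3, 1/3), H(X) = 1.0986 nats
P(Y) = (1/2, 1/2), H(Y) = 0.6931 nats

Joint entropy: H(X,Y) = 1.7918 nats

I(X;Y) = 1.0986 + 0.6931 - 1.7918 = 0.0000 nats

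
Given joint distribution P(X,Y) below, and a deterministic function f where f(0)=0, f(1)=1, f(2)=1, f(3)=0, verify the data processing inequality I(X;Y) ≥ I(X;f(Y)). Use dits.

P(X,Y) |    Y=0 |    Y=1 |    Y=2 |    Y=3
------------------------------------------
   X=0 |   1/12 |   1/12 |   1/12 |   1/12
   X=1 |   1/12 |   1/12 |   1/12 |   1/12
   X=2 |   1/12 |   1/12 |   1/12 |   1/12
I(X;Y) = 0.0000, I(X;f(Y)) = 0.0000, inequality holds: 0.0000 ≥ 0.0000

Data Processing Inequality: For any Markov chain X → Y → Z, we have I(X;Y) ≥ I(X;Z).

Here Z = f(Y) is a deterministic function of Y, forming X → Y → Z.

Original I(X;Y) = 0.0000 dits

After applying f:
P(X,Z) where Z=f(Y):
- P(X,Z=0) = P(X,Y=0) + P(X,Y=3)
- P(X,Z=1) = P(X,Y=1) + P(X,Y=2)

I(X;Z) = I(X;f(Y)) = 0.0000 dits

Verification: 0.0000 ≥ 0.0000 ✓

Information cannot be created by processing; the function f can only lose information about X.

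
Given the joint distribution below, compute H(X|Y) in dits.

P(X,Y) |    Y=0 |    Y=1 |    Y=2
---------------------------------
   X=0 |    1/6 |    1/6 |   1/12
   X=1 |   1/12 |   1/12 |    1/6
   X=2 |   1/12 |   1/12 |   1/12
0.4515 dits

Using the chain rule: H(X|Y) = H(X,Y) - H(Y)

First, compute H(X,Y) = 0.9287 dits

Marginal P(Y) = (1/3, 1/3, 1/3)
H(Y) = 0.4771 dits

H(X|Y) = H(X,Y) - H(Y) = 0.9287 - 0.4771 = 0.4515 dits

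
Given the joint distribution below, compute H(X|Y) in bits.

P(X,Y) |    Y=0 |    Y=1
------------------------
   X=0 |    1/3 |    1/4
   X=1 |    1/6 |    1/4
0.9591 bits

Using the chain rule: H(X|Y) = H(X,Y) - H(Y)

First, compute H(X,Y) = 1.9591 bits

Marginal P(Y) = (1/2, 1/2)
H(Y) = 1.0000 bits

H(X|Y) = H(X,Y) - H(Y) = 1.9591 - 1.0000 = 0.9591 bits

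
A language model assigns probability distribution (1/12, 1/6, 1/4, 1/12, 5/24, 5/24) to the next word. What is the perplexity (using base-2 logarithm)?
5.5452

Perplexity is 2^H (or exp(H) for natural log).

First, H = -Σ p log p = 2.4713 bits
Perplexity = 2^2.4713 = 5.5452

Interpretation: The model's uncertainty is equivalent to choosing uniformly among 5.5 options.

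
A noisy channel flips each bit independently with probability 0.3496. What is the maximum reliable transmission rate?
0.0663 bits

For a binary symmetric channel (BSC) with error probability p:
Capacity C = 1 - H(p) bits per symbol

where H(p) = -p log₂(p) - (1-p) log₂(1-p) is the binary entropy function.

H(0.3496) = 0.9337 bits
C = 1 - 0.9337 = 0.0663 bits per symbol

This means we can reliably transmit up to 0.0663 bits of information per channel use.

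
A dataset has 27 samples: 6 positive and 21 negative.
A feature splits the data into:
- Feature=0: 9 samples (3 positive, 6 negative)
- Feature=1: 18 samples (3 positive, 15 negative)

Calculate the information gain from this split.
0.0248 bits

Information Gain = H(Y) - H(Y|Feature)

Before split:
P(positive) = 6/27 = 0.2222
H(Y) = 0.7642 bits

After split:
Feature=0: H = 0.9183 bits (weight = 9/27)
Feature=1: H = 0.6500 bits (weight = 18/27)
H(Y|Feature) = (9/27)×0.9183 + (18/27)×0.6500 = 0.7394 bits

Information Gain = 0.7642 - 0.7394 = 0.0248 bits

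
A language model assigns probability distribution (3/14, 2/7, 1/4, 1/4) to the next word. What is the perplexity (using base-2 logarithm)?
3.9796

Perplexity is 2^H (or exp(H) for natural log).

First, H = -Σ p log p = 1.9926 bits
Perplexity = 2^1.9926 = 3.9796

Interpretation: The model's uncertainty is equivalent to choosing uniformly among 4.0 options.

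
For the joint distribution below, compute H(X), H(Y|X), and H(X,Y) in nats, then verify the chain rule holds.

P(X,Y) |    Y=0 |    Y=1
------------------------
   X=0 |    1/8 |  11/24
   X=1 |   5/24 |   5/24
H(X,Y) = 1.2711, H(X) = 0.6792, H(Y|X) = 0.5919 (all in nats)

Chain rule: H(X,Y) = H(X) + H(Y|X)

Left side — joint entropy directly:
H(X,Y) = -Σ p(x,y) log p(x,y) = 1.2711 nats

Right side — compute H(Y|X) from the conditional distributions:
P(X) = (7/12, 5/12), so H(X) = 0.6792 nats
H(Y|X) = Σ_x P(X=x) · H(Y|X=x):
  P(Y|X=0) = (3/14, 11/14), H(Y|X=0) = 0.5196, weight P(X=0) = 7/12
  P(Y|X=1) = (1/2, 1/2), H(Y|X=1) = 0.6931, weight P(X=1) = 5/12
H(Y|X) = 0.5919 nats

H(X) + H(Y|X) = 0.6792 + 0.5919 = 1.2711 nats

Both sides equal 1.2711 nats. ✓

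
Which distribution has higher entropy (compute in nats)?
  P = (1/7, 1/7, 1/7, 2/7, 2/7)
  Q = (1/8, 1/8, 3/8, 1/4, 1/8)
P

Computing entropies in nats:
H(P) = 1.5498
H(Q) = 1.4942

Distribution P has higher entropy.

Intuition: The distribution closer to uniform (more spread out) has higher entropy.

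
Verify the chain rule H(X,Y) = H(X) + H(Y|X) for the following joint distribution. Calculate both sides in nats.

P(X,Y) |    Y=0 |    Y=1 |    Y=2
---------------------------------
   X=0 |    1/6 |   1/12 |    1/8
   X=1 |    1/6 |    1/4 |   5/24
H(X,Y) = 1.7376, H(X) = 0.6616, H(Y|X) = 1.0761 (all in nats)

Chain rule: H(X,Y) = H(X) + H(Y|X)

Left side — joint entropy directly:
H(X,Y) = -Σ p(x,y) log p(x,y) = 1.7376 nats

Right side — compute H(Y|X) from the conditional distributions:
P(X) = (3/8, 5/8), so H(X) = 0.6616 nats
H(Y|X) = Σ_x P(X=x) · H(Y|X=x):
  P(Y|X=0) = (4/9, 2/9, 1/3), H(Y|X=0) = 1.0609, weight P(X=0) = 3/8
  P(Y|X=1) = (4/15, 2/5, 1/3), H(Y|X=1) = 1.0852, weight P(X=1) = 5/8
H(Y|X) = 1.0761 nats

H(X) + H(Y|X) = 0.6616 + 1.0761 = 1.7376 nats

Both sides equal 1.7376 nats. ✓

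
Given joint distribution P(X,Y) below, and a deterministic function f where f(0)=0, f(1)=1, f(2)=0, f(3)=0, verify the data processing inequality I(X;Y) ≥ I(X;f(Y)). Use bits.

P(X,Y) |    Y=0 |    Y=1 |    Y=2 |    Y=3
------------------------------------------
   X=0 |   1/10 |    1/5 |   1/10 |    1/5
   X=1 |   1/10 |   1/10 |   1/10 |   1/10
I(X;Y) = 0.0200, I(X;f(Y)) = 0.0058, inequality holds: 0.0200 ≥ 0.0058

Data Processing Inequality: For any Markov chain X → Y → Z, we have I(X;Y) ≥ I(X;Z).

Here Z = f(Y) is a deterministic function of Y, forming X → Y → Z.

Original I(X;Y) = 0.0200 bits

After applying f:
P(X,Z) where Z=f(Y):
- P(X,Z=0) = P(X,Y=0) + P(X,Y=2) + P(X,Y=3)
- P(X,Z=1) = P(X,Y=1)

I(X;Z) = I(X;f(Y)) = 0.0058 bits

Verification: 0.0200 ≥ 0.0058 ✓

Information cannot be created by processing; the function f can only lose information about X.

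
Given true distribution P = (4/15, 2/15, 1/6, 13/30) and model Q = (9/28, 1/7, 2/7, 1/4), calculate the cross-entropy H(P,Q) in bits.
1.9789 bits

Cross-entropy: H(P,Q) = -Σ p(x) log q(x)

Alternatively: H(P,Q) = H(P) + D_KL(P||Q)
H(P) = 1.8497 bits
D_KL(P||Q) = 0.1291 bits

H(P,Q) = 1.8497 + 0.1291 = 1.9789 bits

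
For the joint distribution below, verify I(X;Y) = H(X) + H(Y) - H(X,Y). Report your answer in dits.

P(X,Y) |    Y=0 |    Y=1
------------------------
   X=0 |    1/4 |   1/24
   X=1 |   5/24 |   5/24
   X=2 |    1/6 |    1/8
I(X;Y) = 0.0234 dits

Mutual information has multiple equivalent forms:
- I(X;Y) = H(X) - H(X|Y)
- I(X;Y) = H(Y) - H(Y|X)
- I(X;Y) = H(X) + H(Y) - H(X,Y)

Computing all quantities:
H(X) = 0.4706, H(Y) = 0.2873, H(X,Y) = 0.7345
H(X|Y) = 0.4471, H(Y|X) = 0.2639

Verification:
H(X) - H(X|Y) = 0.4706 - 0.4471 = 0.0234
H(Y) - H(Y|X) = 0.2873 - 0.2639 = 0.0234
H(X) + H(Y) - H(X,Y) = 0.4706 + 0.2873 - 0.7345 = 0.0234

All forms give I(X;Y) = 0.0234 dits. ✓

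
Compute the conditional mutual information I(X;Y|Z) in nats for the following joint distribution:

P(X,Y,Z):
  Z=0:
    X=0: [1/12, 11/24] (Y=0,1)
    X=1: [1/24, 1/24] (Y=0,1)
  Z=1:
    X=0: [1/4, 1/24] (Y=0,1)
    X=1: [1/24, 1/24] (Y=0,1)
0.0437 nats

Conditional mutual information: I(X;Y|Z) = H(X|Z) + H(Y|Z) - H(X,Y|Z)

H(Z) = 0.6616
H(X,Z) = 1.1056 → H(X|Z) = 0.4441
H(Y,Z) = 1.1730 → H(Y|Z) = 0.5114
H(X,Y,Z) = 1.5733 → H(X,Y|Z) = 0.9118

I(X;Y|Z) = 0.4441 + 0.5114 - 0.9118 = 0.0437 nats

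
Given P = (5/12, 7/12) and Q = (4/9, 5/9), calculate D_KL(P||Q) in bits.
0.0023 bits

KL divergence: D_KL(P||Q) = Σ p(x) log(p(x)/q(x))

Computing term by term:
  x=0: 5/12 × log_2[(5/12)/(4/9)] = 5/12 × -0.0931 = -0.0388
  x=1: 7/12 × log_2[(7/12)/(5/9)] = 7/12 × 0.0704 = 0.0411

D_KL(P||Q) = 0.0023 bits

Note: KL divergence is always non-negative and equals 0 iff P = Q.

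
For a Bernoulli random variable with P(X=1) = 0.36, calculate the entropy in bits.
0.9427 bits

The binary entropy function is:
H(p) = -p log(p) - (1-p) log(1-p)

H(0.36) = -0.36 × log_2(0.36) - 0.64 × log_2(0.64)
H(0.36) = 0.9427 bits

Note: Binary entropy is maximized at p=0.5 (H=1 bit) and minimized at p=0 or p=1 (H=0).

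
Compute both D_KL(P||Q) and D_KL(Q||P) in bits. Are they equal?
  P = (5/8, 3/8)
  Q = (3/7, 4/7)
D_KL(P||Q) = 0.1123, D_KL(Q||P) = 0.1140

KL divergence is not symmetric: D_KL(P||Q) ≠ D_KL(Q||P) in general.

D_KL(P||Q) = 0.1123 bits
D_KL(Q||P) = 0.1140 bits

No, they are not equal!

This asymmetry is why KL divergence is not a true distance metric.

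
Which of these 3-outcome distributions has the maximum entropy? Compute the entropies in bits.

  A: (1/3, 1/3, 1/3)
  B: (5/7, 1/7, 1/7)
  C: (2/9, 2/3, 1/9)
A

For a discrete distribution over n outcomes, entropy is maximized by the uniform distribution.

Computing entropies:
H(A) = 1.5850 bits
H(B) = 1.1488 bits
H(C) = 1.2244 bits

The uniform distribution (where all probabilities equal 1/3) achieves the maximum entropy of log_2(3) = 1.5850 bits.

Distribution A has the highest entropy.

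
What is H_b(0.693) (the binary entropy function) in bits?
0.8897 bits

The binary entropy function is:
H(p) = -p log(p) - (1-p) log(1-p)

H(0.693) = -0.693 × log_2(0.693) - 0.307 × log_2(0.307)
H(0.693) = 0.8897 bits

Note: Binary entropy is maximized at p=0.5 (H=1 bit) and minimized at p=0 or p=1 (H=0).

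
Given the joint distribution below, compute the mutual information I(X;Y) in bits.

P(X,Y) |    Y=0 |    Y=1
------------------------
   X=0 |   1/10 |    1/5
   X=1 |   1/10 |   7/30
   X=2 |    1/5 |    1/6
0.0372 bits

Mutual information: I(X;Y) = H(X) + H(Y) - H(X,Y)

Marginals:
P(X) = (3/10, 1/3, 11/30), H(X) = 1.5801 bits
P(Y) = (2/5, 3/5), H(Y) = 0.9710 bits

Joint entropy: H(X,Y) = 2.5139 bits

I(X;Y) = 1.5801 + 0.9710 - 2.5139 = 0.0372 bits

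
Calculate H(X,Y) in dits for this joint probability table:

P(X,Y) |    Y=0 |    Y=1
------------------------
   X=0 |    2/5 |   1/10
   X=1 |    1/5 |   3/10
0.5558 dits

Joint entropy is H(X,Y) = -Σ_{x,y} p(x,y) log p(x,y).

Summing over all non-zero entries:
H(X,Y) = -[2/5·log_10(2/5) + 1/10·log_10(1/10) + 1/5·log_10(1/5) + 3/10·log_10(3/10)]
H(X,Y) = 0.5558 dits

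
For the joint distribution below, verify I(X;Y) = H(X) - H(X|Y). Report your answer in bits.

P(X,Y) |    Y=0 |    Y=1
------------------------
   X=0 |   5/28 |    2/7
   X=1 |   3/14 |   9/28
I(X;Y) = 0.0002 bits

Mutual information has multiple equivalent forms:
- I(X;Y) = H(X) - H(X|Y)
- I(X;Y) = H(Y) - H(Y|X)
- I(X;Y) = H(X) + H(Y) - H(X,Y)

Computing all quantities:
H(X) = 0.9963, H(Y) = 0.9666, H(X,Y) = 1.9628
H(X|Y) = 0.9961, H(Y|X) = 0.9664

Verification:
H(X) - H(X|Y) = 0.9963 - 0.9961 = 0.0002
H(Y) - H(Y|X) = 0.9666 - 0.9664 = 0.0002
H(X) + H(Y) - H(X,Y) = 0.9963 + 0.9666 - 1.9628 = 0.0002

All forms give I(X;Y) = 0.0002 bits. ✓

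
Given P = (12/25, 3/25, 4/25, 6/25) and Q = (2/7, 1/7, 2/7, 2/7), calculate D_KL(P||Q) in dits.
0.0406 dits

KL divergence: D_KL(P||Q) = Σ p(x) log(p(x)/q(x))

Computing term by term:
  x=0: 12/25 × log_10[(12/25)/(2/7)] = 12/25 × 0.2253 = 0.1081
  x=1: 3/25 × log_10[(3/25)/(1/7)] = 3/25 × -0.0757 = -0.0091
  x=2: 4/25 × log_10[(4/25)/(2/7)] = 4/25 × -0.2518 = -0.0403
  x=3: 6/25 × log_10[(6/25)/(2/7)] = 6/25 × -0.0757 = -0.0182

D_KL(P||Q) = 0.0406 dits

Note: KL divergence is always non-negative and equals 0 iff P = Q.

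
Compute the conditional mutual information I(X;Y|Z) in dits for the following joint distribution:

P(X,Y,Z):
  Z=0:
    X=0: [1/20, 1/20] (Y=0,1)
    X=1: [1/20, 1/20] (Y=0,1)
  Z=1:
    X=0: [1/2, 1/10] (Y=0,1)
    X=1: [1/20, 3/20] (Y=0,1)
0.0495 dits

Conditional mutual information: I(X;Y|Z) = H(X|Z) + H(Y|Z) - H(X,Y|Z)

H(Z) = 0.2173
H(X,Z) = 0.4729 → H(X|Z) = 0.2556
H(Y,Z) = 0.4933 → H(Y|Z) = 0.2760
H(X,Y,Z) = 0.6994 → H(X,Y|Z) = 0.4820

I(X;Y|Z) = 0.2556 + 0.2760 - 0.4820 = 0.0495 dits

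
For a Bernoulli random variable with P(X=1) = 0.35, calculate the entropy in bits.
0.9341 bits

The binary entropy function is:
H(p) = -p log(p) - (1-p) log(1-p)

H(0.35) = -0.35 × log_2(0.35) - 0.65 × log_2(0.65)
H(0.35) = 0.9341 bits

Note: Binary entropy is maximized at p=0.5 (H=1 bit) and minimized at p=0 or p=1 (H=0).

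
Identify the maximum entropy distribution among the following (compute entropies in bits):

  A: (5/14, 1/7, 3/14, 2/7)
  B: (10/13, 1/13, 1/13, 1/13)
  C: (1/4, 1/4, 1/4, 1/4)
C

For a discrete distribution over n outcomes, entropy is maximized by the uniform distribution.

Computing entropies:
H(A) = 1.9242 bits
H(B) = 1.1451 bits
H(C) = 2.0000 bits

The uniform distribution (where all probabilities equal 1/4) achieves the maximum entropy of log_2(4) = 2.0000 bits.

Distribution C has the highest entropy.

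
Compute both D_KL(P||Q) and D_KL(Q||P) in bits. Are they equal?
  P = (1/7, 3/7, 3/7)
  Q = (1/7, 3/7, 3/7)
D_KL(P||Q) = 0.0000, D_KL(Q||P) = 0.0000

KL divergence is not symmetric: D_KL(P||Q) ≠ D_KL(Q||P) in general.

D_KL(P||Q) = 0.0000 bits
D_KL(Q||P) = 0.0000 bits

In this case they happen to be equal (to 4 decimal places).

This asymmetry is why KL divergence is not a true distance metric.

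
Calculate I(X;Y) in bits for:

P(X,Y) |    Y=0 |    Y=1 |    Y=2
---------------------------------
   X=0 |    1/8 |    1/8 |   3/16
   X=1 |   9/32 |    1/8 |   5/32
0.0352 bits

Mutual information: I(X;Y) = H(X) + H(Y) - H(X,Y)

Marginals:
P(X) = (7/16, 9/16), H(X) = 0.9887 bits
P(Y) = (13/32, 1/4, 11/32), H(Y) = 1.5575 bits

Joint entropy: H(X,Y) = 2.5110 bits

I(X;Y) = 0.9887 + 1.5575 - 2.5110 = 0.0352 bits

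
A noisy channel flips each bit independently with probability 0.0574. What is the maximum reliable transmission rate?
0.6830 bits

For a binary symmetric channel (BSC) with error probability p:
Capacity C = 1 - H(p) bits per symbol

where H(p) = -p log₂(p) - (1-p) log₂(1-p) is the binary entropy function.

H(0.0574) = 0.3170 bits
C = 1 - 0.3170 = 0.6830 bits per symbol

This means we can reliably transmit up to 0.6830 bits of information per channel use.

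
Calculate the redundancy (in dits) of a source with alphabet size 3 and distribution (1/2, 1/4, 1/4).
0.0256 dits

Redundancy measures how far a source is from maximum entropy:
R = H_max - H(X)

Maximum entropy for 3 symbols: H_max = log_10(3) = 0.4771 dits
Actual entropy: H(X) = 0.4515 dits
Redundancy: R = 0.4771 - 0.4515 = 0.0256 dits

This redundancy represents potential for compression: the source could be compressed by 0.0256 dits per symbol.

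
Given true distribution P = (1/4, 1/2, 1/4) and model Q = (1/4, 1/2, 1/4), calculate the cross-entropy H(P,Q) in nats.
1.0397 nats

Cross-entropy: H(P,Q) = -Σ p(x) log q(x)

Alternatively: H(P,Q) = H(P) + D_KL(P||Q)
H(P) = 1.0397 nats
D_KL(P||Q) = 0.0000 nats

H(P,Q) = 1.0397 + 0.0000 = 1.0397 nats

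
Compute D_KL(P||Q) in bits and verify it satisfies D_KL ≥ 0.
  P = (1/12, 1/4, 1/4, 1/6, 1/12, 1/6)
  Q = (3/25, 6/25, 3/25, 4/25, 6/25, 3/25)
0.1972 bits

KL divergence satisfies the Gibbs inequality: D_KL(P||Q) ≥ 0 for all distributions P, Q.

D_KL(P||Q) = Σ p(x) log(p(x)/q(x))
Term by term:
  x=0: 1/12 × log_2[(1/12)/(3/25)] = -0.0438
  x=1: 1/4 × log_2[(1/4)/(6/25)] = 0.0147
  x=2: 1/4 × log_2[(1/4)/(3/25)] = 0.2647
  x=3: 1/6 × log_2[(1/6)/(4/25)] = 0.0098
  x=4: 1/12 × log_2[(1/12)/(6/25)] = -0.1272
  x=5: 1/6 × log_2[(1/6)/(3/25)] = 0.0790
D_KL(P||Q) = 0.1972 bits

D_KL(P||Q) = 0.1972 ≥ 0 ✓

This non-negativity is a fundamental property: relative entropy cannot be negative because it measures how different Q is from P.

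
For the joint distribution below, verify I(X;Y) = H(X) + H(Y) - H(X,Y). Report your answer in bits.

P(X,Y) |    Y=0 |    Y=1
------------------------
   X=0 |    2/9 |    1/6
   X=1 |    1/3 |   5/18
I(X;Y) = 0.0005 bits

Mutual information has multiple equivalent forms:
- I(X;Y) = H(X) - H(X|Y)
- I(X;Y) = H(Y) - H(Y|X)
- I(X;Y) = H(X) + H(Y) - H(X,Y)

Computing all quantities:
H(X) = 0.9641, H(Y) = 0.9911, H(X,Y) = 1.9547
H(X|Y) = 0.9636, H(Y|X) = 0.9906

Verification:
H(X) - H(X|Y) = 0.9641 - 0.9636 = 0.0005
H(Y) - H(Y|X) = 0.9911 - 0.9906 = 0.0005
H(X) + H(Y) - H(X,Y) = 0.9641 + 0.9911 - 1.9547 = 0.0005

All forms give I(X;Y) = 0.0005 bits. ✓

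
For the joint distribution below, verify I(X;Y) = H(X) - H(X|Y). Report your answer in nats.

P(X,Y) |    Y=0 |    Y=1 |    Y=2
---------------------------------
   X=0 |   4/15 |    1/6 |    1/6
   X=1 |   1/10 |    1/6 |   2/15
I(X;Y) = 0.0210 nats

Mutual information has multiple equivalent forms:
- I(X;Y) = H(X) - H(X|Y)
- I(X;Y) = H(Y) - H(Y|X)
- I(X;Y) = H(X) + H(Y) - H(X,Y)

Computing all quantities:
H(X) = 0.6730, H(Y) = 1.0953, H(X,Y) = 1.7473
H(X|Y) = 0.6520, H(Y|X) = 1.0742

Verification:
H(X) - H(X|Y) = 0.6730 - 0.6520 = 0.0210
H(Y) - H(Y|X) = 1.0953 - 1.0742 = 0.0210
H(X) + H(Y) - H(X,Y) = 0.6730 + 1.0953 - 1.7473 = 0.0210

All forms give I(X;Y) = 0.0210 nats. ✓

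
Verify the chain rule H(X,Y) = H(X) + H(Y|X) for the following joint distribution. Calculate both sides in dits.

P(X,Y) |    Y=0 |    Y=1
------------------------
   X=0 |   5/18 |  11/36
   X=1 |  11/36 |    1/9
H(X,Y) = 0.5752, H(X) = 0.2950, H(Y|X) = 0.2803 (all in dits)

Chain rule: H(X,Y) = H(X) + H(Y|X)

Left side — joint entropy directly:
H(X,Y) = -Σ p(x,y) log p(x,y) = 0.5752 dits

Right side — compute H(Y|X) from the conditional distributions:
P(X) = (7/12, 5/12), so H(X) = 0.2950 dits
H(Y|X) = Σ_x P(X=x) · H(Y|X=x):
  P(Y|X=0) = (10/21, 11/21), H(Y|X=0) = 0.3005, weight P(X=0) = 7/12
  P(Y|X=1) = (11/15, 4/15), H(Y|X=1) = 0.2519, weight P(X=1) = 5/12
H(Y|X) = 0.2803 dits

H(X) + H(Y|X) = 0.2950 + 0.2803 = 0.5752 dits

Both sides equal 0.5752 dits. ✓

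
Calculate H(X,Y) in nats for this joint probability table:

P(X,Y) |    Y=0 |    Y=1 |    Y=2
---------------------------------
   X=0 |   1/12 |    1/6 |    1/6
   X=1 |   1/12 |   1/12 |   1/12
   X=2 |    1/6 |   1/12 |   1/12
2.1383 nats

Joint entropy is H(X,Y) = -Σ_{x,y} p(x,y) log p(x,y).

Summing over all non-zero entries:
H(X,Y) = -[1/12·log_e(1/12) + 1/6·log_e(1/6) + 1/6·log_e(1/6) + 1/12·log_e(1/12) + 1/12·log_e(1/12) + 1/12·log_e(1/12) + 1/6·log_e(1/6) + 1/12·log_e(1/12) + 1/12·log_e(1/12)]
H(X,Y) = 2.1383 nats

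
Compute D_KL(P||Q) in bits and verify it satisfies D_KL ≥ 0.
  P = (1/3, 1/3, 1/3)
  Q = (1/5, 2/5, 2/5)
0.0703 bits

KL divergence satisfies the Gibbs inequality: D_KL(P||Q) ≥ 0 for all distributions P, Q.

D_KL(P||Q) = Σ p(x) log(p(x)/q(x))
Term by term:
  x=0: 1/3 × log_2[(1/3)/(1/5)] = 0.2457
  x=1: 1/3 × log_2[(1/3)/(2/5)] = -0.0877
  x=2: 1/3 × log_2[(1/3)/(2/5)] = -0.0877
D_KL(P||Q) = 0.0703 bits

D_KL(P||Q) = 0.0703 ≥ 0 ✓

This non-negativity is a fundamental property: relative entropy cannot be negative because it measures how different Q is from P.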